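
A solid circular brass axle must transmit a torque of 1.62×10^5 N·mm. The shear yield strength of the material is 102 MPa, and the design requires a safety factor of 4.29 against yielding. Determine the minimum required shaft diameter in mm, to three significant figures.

d = 32.6 mm

Allowable shear stress τ_allow = 102/4.29 = 23.78 MPa.
For a solid shaft τ = 16T/(πd³), so d³ = 16T/(π τ_allow) = 16×162000/(π×23.78) = 34700 mm³.
d = (34700)^(1/3) = 32.62 mm.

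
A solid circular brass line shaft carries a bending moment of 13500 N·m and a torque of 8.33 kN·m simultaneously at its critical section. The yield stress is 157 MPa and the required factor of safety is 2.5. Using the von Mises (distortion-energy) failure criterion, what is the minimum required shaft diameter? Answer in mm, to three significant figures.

d = 135 mm

σ_allow = σ_y/n = 157/2.5 = 62.80 MPa.
For a solid shaft σ_b = 32M/(πd³) and τ = 16T/(πd³), so the von Mises stress is σ' = (16/πd³)·√(4M²+3T²).
√(4M²+3T²) = √(4×(1.350×10^7)² + 3×(8.330×10^6)²) = 3.061×10^7 N·mm.
d³ = 16×3.061×10^7/(π×62.80) = 2.483×10^6 mm³.
d = 135.4 mm.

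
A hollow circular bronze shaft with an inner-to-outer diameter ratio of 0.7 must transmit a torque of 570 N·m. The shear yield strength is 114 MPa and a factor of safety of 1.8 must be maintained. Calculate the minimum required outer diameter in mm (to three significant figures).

τ_allow = 114/1.8 = 63.33 MPa.
For a hollow shaft τ = 16T/[πd_o³(1−k⁴)] with k = 0.7, so 1−k⁴ = 0.7599.
d_o³ = 16T/[π τ_allow (1−k⁴)] = 16×570000/(π×63.33×0.7599) = 60320 mm³.
d_o = 39.22 mm.

d_o = 39.2 mm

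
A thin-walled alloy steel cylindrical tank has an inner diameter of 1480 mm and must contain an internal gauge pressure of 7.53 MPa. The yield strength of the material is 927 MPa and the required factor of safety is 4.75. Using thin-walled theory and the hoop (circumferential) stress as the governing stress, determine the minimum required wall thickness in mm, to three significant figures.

σ_allow = 927/4.75 = 195.2 MPa.
Hoop stress σ_h = pD/(2t), so t = pD/(2σ_allow) = 7.53×1480/(2×195.2) = 28.55 mm.

t = 28.6 mm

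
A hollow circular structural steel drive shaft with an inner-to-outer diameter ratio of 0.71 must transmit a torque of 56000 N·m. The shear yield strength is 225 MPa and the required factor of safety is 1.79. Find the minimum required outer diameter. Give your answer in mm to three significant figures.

τ_allow = 225/1.79 = 125.7 MPa.
For a hollow shaft τ = 16T/[πd_o³(1−k⁴)] with k = 0.71, so 1−k⁴ = 0.7459.
d_o³ = 16T/[π τ_allow (1−k⁴)] = 16×5.6000×10^7/(π×125.7×0.7459) = 3.042×10^6 mm³.
d_o = 144.9 mm.

d_o = 145 mm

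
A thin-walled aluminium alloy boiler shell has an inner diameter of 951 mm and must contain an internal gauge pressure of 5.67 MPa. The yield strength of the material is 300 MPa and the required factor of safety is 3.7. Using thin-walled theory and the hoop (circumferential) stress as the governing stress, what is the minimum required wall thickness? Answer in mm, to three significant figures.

t = 33.3 mm

σ_allow = 300/3.7 = 81.08 MPa.
Hoop stress σ_h = pD/(2t), so t = pD/(2σ_allow) = 5.67×951/(2×81.08) = 33.25 mm.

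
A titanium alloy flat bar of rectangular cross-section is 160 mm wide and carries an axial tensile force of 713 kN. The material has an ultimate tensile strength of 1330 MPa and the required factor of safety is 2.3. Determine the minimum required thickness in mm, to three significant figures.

σ_allow = 1330/2.3 = 578.3 MPa.
Required area A = F/σ_allow = 713000/578.3 = 1233 mm².
t = A/w = 1233/160 = 7.706 mm.

t = 7.71 mm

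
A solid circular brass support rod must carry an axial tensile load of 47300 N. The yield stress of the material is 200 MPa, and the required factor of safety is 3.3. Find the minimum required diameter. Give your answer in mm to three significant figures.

Allowable stress σ_allow = 200/3.3 = 60.61 MPa.
Required area A = F/σ_allow = 47300/60.61 = 780.4 mm².
A = πd²/4 → d = √(4A/π) = 31.52 mm.

d = 31.5 mm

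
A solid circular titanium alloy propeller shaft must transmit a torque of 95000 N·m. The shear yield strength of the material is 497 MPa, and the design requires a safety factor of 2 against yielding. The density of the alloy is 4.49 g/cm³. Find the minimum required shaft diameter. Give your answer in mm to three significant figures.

d = 125 mm

Allowable shear stress τ_allow = 497/2 = 248.5 MPa.
For a solid shaft τ = 16T/(πd³), so d³ = 16T/(π τ_allow) = 16×9.5000×10^7/(π×248.5) = 1.947×10^6 mm³.
d = (1.947×10^6)^(1/3) = 124.9 mm.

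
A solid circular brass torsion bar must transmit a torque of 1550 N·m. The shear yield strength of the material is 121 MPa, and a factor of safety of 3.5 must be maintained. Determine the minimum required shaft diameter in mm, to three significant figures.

Allowable shear stress τ_allow = 121/3.5 = 34.57 MPa.
For a solid shaft τ = 16T/(πd³), so d³ = 16T/(π τ_allow) = 16×1550000/(π×34.57) = 228300 mm³.
d = (228300)^(1/3) = 61.12 mm.

d = 61.1 mm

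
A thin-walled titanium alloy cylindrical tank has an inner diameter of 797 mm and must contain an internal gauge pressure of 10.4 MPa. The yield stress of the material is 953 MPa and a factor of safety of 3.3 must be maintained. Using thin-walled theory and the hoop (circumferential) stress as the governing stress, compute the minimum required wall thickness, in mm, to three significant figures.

σ_allow = 953/3.3 = 288.8 MPa.
Hoop stress σ_h = pD/(2t), so t = pD/(2σ_allow) = 10.4×797/(2×288.8) = 14.35 mm.

t = 14.4 mm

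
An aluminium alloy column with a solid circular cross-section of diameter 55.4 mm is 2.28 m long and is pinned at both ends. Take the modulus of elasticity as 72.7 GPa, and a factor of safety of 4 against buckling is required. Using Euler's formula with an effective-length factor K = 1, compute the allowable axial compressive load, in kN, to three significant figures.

P_allow = 16.0 kN

I = πd⁴/64 = π×55.4⁴/64 = 462400 mm⁴.
Effective length L_e = KL = 1×2.28 m = 2280 mm.
Euler critical load P_cr = π²EI/L_e² = π²×72700×462400/2280² = 63820 N.
P_allow = P_cr/n = 63820/4 = 15960 N.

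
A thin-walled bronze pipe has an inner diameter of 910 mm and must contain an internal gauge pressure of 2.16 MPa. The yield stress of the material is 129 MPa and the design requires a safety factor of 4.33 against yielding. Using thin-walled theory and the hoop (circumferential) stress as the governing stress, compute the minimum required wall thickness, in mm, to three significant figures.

t = 33.0 mm

σ_allow = 129/4.33 = 29.79 MPa.
Hoop stress σ_h = pD/(2t), so t = pD/(2σ_allow) = 2.16×910/(2×29.79) = 32.99 mm.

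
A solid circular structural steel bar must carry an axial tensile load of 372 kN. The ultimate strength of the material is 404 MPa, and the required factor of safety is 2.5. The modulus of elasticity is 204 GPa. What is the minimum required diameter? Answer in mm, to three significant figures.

d = 54.1 mm

Allowable stress σ_allow = 404/2.5 = 161.6 MPa.
Required area A = F/σ_allow = 372000/161.6 = 2302 mm².
A = πd²/4 → d = √(4A/π) = 54.14 mm.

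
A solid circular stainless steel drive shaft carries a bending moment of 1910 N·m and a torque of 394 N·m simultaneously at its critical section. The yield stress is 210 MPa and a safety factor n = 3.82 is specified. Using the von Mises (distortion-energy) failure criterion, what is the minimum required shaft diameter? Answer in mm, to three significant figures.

σ_allow = σ_y/n = 210/3.82 = 54.97 MPa.
For a solid shaft σ_b = 32M/(πd³) and τ = 16T/(πd³), so the von Mises stress is σ' = (16/πd³)·√(4M²+3T²).
√(4M²+3T²) = √(4×(1.910×10^6)² + 3×(394000)²) = 3.880×10^6 N·mm.
d³ = 16×3.880×10^6/(π×54.97) = 359500 mm³.
d = 71.10 mm.

d = 71.1 mm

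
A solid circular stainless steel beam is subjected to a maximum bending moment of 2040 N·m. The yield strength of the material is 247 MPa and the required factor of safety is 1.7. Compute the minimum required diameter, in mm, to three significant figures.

σ_allow = 247/1.7 = 145.3 MPa.
For a solid circular section σ = 32M/(πd³), so d³ = 32M/(π σ_allow) = 32×2040000/(π×145.3) = 143000 mm³.
d = 52.30 mm.

d = 52.3 mm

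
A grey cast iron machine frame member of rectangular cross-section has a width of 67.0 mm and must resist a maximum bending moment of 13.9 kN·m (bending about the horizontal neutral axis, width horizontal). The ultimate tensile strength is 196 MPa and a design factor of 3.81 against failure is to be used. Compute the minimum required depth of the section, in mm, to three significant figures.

h = 156 mm

σ_allow = 196/3.81 = 51.44 MPa.
For a rectangular section σ = 6M/(bh²), so h² = 6M/(b σ_allow) = 6×1.3900×10^7/(67.0×51.44) = 24200 mm².
h = 155.6 mm.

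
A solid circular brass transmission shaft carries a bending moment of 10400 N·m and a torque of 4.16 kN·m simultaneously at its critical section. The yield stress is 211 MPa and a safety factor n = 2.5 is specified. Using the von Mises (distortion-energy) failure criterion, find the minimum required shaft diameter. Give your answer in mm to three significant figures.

σ_allow = σ_y/n = 211/2.5 = 84.40 MPa.
For a solid shaft σ_b = 32M/(πd³) and τ = 16T/(πd³), so the von Mises stress is σ' = (16/πd³)·√(4M²+3T²).
√(4M²+3T²) = √(4×(1.040×10^7)² + 3×(4.160×10^6)²) = 2.201×10^7 N·mm.
d³ = 16×2.201×10^7/(π×84.40) = 1.328×10^6 mm³.
d = 109.9 mm.

d = 110 mm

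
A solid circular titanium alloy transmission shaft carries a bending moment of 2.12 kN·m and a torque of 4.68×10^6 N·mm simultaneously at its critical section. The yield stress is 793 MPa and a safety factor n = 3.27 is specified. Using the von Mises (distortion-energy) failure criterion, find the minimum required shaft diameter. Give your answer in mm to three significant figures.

σ_allow = σ_y/n = 793/3.27 = 242.5 MPa.
For a solid shaft σ_b = 32M/(πd³) and τ = 16T/(πd³), so the von Mises stress is σ' = (16/πd³)·√(4M²+3T²).
√(4M²+3T²) = √(4×(2.120×10^6)² + 3×(4.680×10^6)²) = 9.148×10^6 N·mm.
d³ = 16×9.148×10^6/(π×242.5) = 192100 mm³.
d = 57.70 mm.

d = 57.7 mm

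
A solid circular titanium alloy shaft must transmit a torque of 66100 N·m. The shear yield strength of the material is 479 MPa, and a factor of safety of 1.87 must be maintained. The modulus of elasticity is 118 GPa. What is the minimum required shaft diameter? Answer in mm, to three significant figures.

Allowable shear stress τ_allow = 479/1.87 = 256.1 MPa.
For a solid shaft τ = 16T/(πd³), so d³ = 16T/(π τ_allow) = 16×6.6100×10^7/(π×256.1) = 1.314×10^6 mm³.
d = (1.314×10^6)^(1/3) = 109.5 mm.

d = 110 mm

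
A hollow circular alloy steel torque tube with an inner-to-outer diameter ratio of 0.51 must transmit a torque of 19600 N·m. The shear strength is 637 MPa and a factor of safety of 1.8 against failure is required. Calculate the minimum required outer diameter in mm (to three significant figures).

d_o = 67.1 mm

τ_allow = 637/1.8 = 353.9 MPa.
For a hollow shaft τ = 16T/[πd_o³(1−k⁴)] with k = 0.51, so 1−k⁴ = 0.9323.
d_o³ = 16T/[π τ_allow (1−k⁴)] = 16×1.9600×10^7/(π×353.9×0.9323) = 302500 mm³.
d_o = 67.13 mm.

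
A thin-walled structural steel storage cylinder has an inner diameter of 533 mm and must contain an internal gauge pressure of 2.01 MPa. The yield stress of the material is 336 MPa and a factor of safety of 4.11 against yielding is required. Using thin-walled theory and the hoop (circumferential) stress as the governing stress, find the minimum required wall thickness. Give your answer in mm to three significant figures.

t = 6.55 mm

σ_allow = 336/4.11 = 81.75 MPa.
Hoop stress σ_h = pD/(2t), so t = pD/(2σ_allow) = 2.01×533/(2×81.75) = 6.552 mm.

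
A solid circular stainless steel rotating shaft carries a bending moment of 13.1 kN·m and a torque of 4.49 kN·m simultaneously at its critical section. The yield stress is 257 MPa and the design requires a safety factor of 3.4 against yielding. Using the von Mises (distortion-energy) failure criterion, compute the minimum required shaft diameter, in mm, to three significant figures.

σ_allow = σ_y/n = 257/3.4 = 75.59 MPa.
For a solid shaft σ_b = 32M/(πd³) and τ = 16T/(πd³), so the von Mises stress is σ' = (16/πd³)·√(4M²+3T²).
√(4M²+3T²) = √(4×(1.310×10^7)² + 3×(4.490×10^6)²) = 2.733×10^7 N·mm.
d³ = 16×2.733×10^7/(π×75.59) = 1.841×10^6 mm³.
d = 122.6 mm.

d = 123 mm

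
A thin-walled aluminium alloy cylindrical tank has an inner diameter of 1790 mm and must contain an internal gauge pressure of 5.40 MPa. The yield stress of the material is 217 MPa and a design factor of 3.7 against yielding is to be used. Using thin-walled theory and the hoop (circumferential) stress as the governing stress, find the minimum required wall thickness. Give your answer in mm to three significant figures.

σ_allow = 217/3.7 = 58.65 MPa.
Hoop stress σ_h = pD/(2t), so t = pD/(2σ_allow) = 5.40×1790/(2×58.65) = 82.41 mm.

t = 82.4 mm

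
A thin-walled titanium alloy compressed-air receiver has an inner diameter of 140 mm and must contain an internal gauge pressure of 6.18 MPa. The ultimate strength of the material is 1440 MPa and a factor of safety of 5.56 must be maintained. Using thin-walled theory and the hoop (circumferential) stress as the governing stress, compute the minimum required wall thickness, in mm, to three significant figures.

σ_allow = 1440/5.56 = 259.0 MPa.
Hoop stress σ_h = pD/(2t), so t = pD/(2σ_allow) = 6.18×140/(2×259.0) = 1.670 mm.

t = 1.67 mm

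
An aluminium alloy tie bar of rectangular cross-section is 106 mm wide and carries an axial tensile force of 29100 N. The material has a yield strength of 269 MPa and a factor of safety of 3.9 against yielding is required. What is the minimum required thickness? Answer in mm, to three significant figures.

σ_allow = 269/3.9 = 68.97 MPa.
Required area A = F/σ_allow = 29100/68.97 = 421.9 mm².
t = A/w = 421.9/106 = 3.980 mm.

t = 3.98 mm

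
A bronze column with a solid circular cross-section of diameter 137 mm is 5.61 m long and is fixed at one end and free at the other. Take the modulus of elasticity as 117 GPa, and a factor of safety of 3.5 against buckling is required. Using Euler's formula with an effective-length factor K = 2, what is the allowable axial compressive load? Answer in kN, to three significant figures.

I = πd⁴/64 = π×137⁴/64 = 1.729×10^7 mm⁴.
Effective length L_e = KL = 2×5.61 m = 11220 mm.
Euler critical load P_cr = π²EI/L_e² = π²×117000×1.729×10^7/11220² = 158600 N.
P_allow = P_cr/n = 158600/3.5 = 45320 N.

P_allow = 45.3 kN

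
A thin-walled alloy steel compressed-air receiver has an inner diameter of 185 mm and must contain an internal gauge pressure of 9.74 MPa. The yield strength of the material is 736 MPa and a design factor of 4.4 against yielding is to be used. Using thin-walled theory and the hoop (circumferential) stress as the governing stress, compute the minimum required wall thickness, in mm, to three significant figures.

t = 5.39 mm

σ_allow = 736/4.4 = 167.3 MPa.
Hoop stress σ_h = pD/(2t), so t = pD/(2σ_allow) = 9.74×185/(2×167.3) = 5.386 mm.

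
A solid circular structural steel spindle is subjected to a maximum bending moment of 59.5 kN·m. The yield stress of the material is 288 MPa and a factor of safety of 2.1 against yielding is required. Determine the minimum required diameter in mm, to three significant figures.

d = 164 mm

σ_allow = 288/2.1 = 137.1 MPa.
For a solid circular section σ = 32M/(πd³), so d³ = 32M/(π σ_allow) = 32×5.9500×10^7/(π×137.1) = 4.419×10^6 mm³.
d = 164.1 mm.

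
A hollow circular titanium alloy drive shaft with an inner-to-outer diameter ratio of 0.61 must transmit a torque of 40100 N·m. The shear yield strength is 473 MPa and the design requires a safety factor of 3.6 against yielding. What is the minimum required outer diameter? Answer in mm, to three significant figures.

τ_allow = 473/3.6 = 131.4 MPa.
For a hollow shaft τ = 16T/[πd_o³(1−k⁴)] with k = 0.61, so 1−k⁴ = 0.8615.
d_o³ = 16T/[π τ_allow (1−k⁴)] = 16×4.0100×10^7/(π×131.4×0.8615) = 1.804×10^6 mm³.
d_o = 121.7 mm.

d_o = 122 mm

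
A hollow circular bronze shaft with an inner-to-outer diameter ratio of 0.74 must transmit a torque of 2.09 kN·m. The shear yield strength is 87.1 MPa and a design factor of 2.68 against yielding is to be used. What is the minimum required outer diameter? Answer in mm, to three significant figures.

d_o = 77.6 mm

τ_allow = 87.1/2.68 = 32.50 MPa.
For a hollow shaft τ = 16T/[πd_o³(1−k⁴)] with k = 0.74, so 1−k⁴ = 0.7001.
d_o³ = 16T/[π τ_allow (1−k⁴)] = 16×2090000/(π×32.50×0.7001) = 467800 mm³.
d_o = 77.63 mm.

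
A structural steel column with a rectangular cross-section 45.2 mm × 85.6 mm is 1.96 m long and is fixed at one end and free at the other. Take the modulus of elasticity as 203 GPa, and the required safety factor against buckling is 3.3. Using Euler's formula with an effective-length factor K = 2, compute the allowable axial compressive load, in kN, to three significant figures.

P_allow = 26.0 kN

Buckling occurs about the weak axis: I_min = h·b³/12 = 85.6×45.2³/12 = 658700 mm⁴ (b = 45.2 mm is the smaller dimension).
Effective length L_e = KL = 2×1.96 m = 3920 mm.
Euler critical load P_cr = π²EI/L_e² = π²×203000×658700/3920² = 85890 N.
P_allow = P_cr/n = 85890/3.3 = 26030 N.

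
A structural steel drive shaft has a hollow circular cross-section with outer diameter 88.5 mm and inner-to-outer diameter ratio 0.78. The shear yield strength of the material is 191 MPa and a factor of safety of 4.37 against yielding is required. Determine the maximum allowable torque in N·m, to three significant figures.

τ_allow = 191/4.37 = 43.71 MPa.
For a hollow shaft T_allow = τ_allow·πd_o³(1−k⁴)/16 with 1−k⁴ = 0.6298, so πd_o³(1−k⁴)/16 = 85720 mm³.
T_allow = 43.71×85720 = 3.747×10^6 N·mm = 3747 N·m.

T_allow = 3750 N·m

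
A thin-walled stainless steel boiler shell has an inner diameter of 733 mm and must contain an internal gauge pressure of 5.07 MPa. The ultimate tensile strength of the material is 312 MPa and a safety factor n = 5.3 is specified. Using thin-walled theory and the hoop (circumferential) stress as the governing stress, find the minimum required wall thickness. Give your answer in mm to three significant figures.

σ_allow = 312/5.3 = 58.87 MPa.
Hoop stress σ_h = pD/(2t), so t = pD/(2σ_allow) = 5.07×733/(2×58.87) = 31.56 mm.

t = 31.6 mm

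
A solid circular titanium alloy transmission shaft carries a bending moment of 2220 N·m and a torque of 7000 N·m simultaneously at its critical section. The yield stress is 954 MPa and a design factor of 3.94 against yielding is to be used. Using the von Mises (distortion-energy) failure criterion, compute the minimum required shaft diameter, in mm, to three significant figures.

d = 64.8 mm

σ_allow = σ_y/n = 954/3.94 = 242.1 MPa.
For a solid shaft σ_b = 32M/(πd³) and τ = 16T/(πd³), so the von Mises stress is σ' = (16/πd³)·√(4M²+3T²).
√(4M²+3T²) = √(4×(2.220×10^6)² + 3×(7.000×10^6)²) = 1.291×10^7 N·mm.
d³ = 16×1.291×10^7/(π×242.1) = 271600 mm³.
d = 64.76 mm.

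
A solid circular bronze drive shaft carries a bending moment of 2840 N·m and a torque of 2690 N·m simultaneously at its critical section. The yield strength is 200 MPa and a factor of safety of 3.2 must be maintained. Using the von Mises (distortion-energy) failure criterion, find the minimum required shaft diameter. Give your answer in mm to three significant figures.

d = 84.3 mm

σ_allow = σ_y/n = 200/3.2 = 62.50 MPa.
For a solid shaft σ_b = 32M/(πd³) and τ = 16T/(πd³), so the von Mises stress is σ' = (16/πd³)·√(4M²+3T²).
√(4M²+3T²) = √(4×(2.840×10^6)² + 3×(2.690×10^6)²) = 7.346×10^6 N·mm.
d³ = 16×7.346×10^6/(π×62.50) = 598600 mm³.
d = 84.28 mm.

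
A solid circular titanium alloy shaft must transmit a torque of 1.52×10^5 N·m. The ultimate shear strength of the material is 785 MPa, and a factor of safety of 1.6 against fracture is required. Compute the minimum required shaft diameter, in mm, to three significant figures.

Allowable shear stress τ_allow = 785/1.6 = 490.6 MPa.
For a solid shaft τ = 16T/(πd³), so d³ = 16T/(π τ_allow) = 16×1.5200×10^8/(π×490.6) = 1.578×10^6 mm³.
d = (1.578×10^6)^(1/3) = 116.4 mm.

d = 116 mm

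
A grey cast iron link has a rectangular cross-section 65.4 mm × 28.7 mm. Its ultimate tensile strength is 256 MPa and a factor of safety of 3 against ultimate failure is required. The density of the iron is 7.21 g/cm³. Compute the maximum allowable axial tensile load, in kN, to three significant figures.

σ_allow = 256/3 = 85.33 MPa.
A = 65.4×28.7 = 1877 mm².
F_allow = σ_allow × A = 85.33×1877 = 160200 N.

F_allow = 160 kN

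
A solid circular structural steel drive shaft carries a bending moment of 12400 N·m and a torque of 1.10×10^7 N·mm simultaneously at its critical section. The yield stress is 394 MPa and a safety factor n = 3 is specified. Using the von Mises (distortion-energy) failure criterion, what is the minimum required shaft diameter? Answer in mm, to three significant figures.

d = 107 mm

σ_allow = σ_y/n = 394/3 = 131.3 MPa.
For a solid shaft σ_b = 32M/(πd³) and τ = 16T/(πd³), so the von Mises stress is σ' = (16/πd³)·√(4M²+3T²).
√(4M²+3T²) = √(4×(1.240×10^7)² + 3×(1.100×10^7)²) = 3.127×10^7 N·mm.
d³ = 16×3.127×10^7/(π×131.3) = 1.213×10^6 mm³.
d = 106.6 mm.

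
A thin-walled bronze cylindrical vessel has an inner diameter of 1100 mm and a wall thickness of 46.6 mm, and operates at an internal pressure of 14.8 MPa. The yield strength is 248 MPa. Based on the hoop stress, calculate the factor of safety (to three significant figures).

n = 1.42

σ_h = pD/(2t) = 14.8×1100/(2×46.6) = 174.7 MPa.
n = 248/174.7 = 1.420.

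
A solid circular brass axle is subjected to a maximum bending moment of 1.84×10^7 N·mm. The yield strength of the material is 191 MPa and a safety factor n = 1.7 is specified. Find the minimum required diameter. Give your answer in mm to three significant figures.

d = 119 mm

σ_allow = 191/1.7 = 112.4 MPa.
For a solid circular section σ = 32M/(πd³), so d³ = 32M/(π σ_allow) = 32×1.8400×10^7/(π×112.4) = 1.668×10^6 mm³.
d = 118.6 mm.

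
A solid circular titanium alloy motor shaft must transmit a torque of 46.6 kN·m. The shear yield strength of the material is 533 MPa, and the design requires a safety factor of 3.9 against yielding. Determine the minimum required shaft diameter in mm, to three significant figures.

Allowable shear stress τ_allow = 533/3.9 = 136.7 MPa.
For a solid shaft τ = 16T/(πd³), so d³ = 16T/(π τ_allow) = 16×4.6600×10^7/(π×136.7) = 1.737×10^6 mm³.
d = (1.737×10^6)^(1/3) = 120.2 mm.

d = 120 mm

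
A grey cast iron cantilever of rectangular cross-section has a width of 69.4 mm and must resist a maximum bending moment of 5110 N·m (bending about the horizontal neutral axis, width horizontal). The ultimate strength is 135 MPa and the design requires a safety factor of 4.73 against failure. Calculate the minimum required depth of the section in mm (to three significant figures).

h = 124 mm

σ_allow = 135/4.73 = 28.54 MPa.
For a rectangular section σ = 6M/(bh²), so h² = 6M/(b σ_allow) = 6×5110000/(69.4×28.54) = 15480 mm².
h = 124.4 mm.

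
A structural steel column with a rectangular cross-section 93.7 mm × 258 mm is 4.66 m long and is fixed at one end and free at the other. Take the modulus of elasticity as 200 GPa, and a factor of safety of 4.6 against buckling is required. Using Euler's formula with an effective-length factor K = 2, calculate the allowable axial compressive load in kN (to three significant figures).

P_allow = 87.4 kN

Buckling occurs about the weak axis: I_min = h·b³/12 = 258×93.7³/12 = 1.769×10^7 mm⁴ (b = 93.7 mm is the smaller dimension).
Effective length L_e = KL = 2×4.66 m = 9320 mm.
Euler critical load P_cr = π²EI/L_e² = π²×200000×1.769×10^7/9320² = 401900 N.
P_allow = P_cr/n = 401900/4.6 = 87380 N.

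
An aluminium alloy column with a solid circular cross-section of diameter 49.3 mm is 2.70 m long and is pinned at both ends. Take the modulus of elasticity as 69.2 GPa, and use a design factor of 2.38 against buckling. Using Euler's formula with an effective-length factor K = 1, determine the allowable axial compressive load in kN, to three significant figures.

P_allow = 11.4 kN

I = πd⁴/64 = π×49.3⁴/64 = 290000 mm⁴.
Effective length L_e = KL = 1×2.70 m = 2700 mm.
Euler critical load P_cr = π²EI/L_e² = π²×69200×290000/2700² = 27170 N.
P_allow = P_cr/n = 27170/2.38 = 11410 N.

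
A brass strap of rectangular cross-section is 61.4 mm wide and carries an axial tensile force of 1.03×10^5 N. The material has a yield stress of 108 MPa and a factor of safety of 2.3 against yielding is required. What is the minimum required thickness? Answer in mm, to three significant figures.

σ_allow = 108/2.3 = 46.96 MPa.
Required area A = F/σ_allow = 103000/46.96 = 2194 mm².
t = A/w = 2194/61.4 = 35.73 mm.

t = 35.7 mm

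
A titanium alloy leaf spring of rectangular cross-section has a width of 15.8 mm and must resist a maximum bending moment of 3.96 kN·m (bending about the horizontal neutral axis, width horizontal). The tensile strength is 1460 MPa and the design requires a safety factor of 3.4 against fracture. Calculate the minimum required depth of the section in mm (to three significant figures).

σ_allow = 1460/3.4 = 429.4 MPa.
For a rectangular section σ = 6M/(bh²), so h² = 6M/(b σ_allow) = 6×3960000/(15.8×429.4) = 3502 mm².
h = 59.18 mm.

h = 59.2 mm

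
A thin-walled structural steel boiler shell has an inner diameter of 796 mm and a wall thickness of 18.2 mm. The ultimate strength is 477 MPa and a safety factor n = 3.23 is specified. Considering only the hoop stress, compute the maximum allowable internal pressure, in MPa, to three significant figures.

σ_allow = 477/3.23 = 147.7 MPa.
σ_h = pD/(2t) → p_allow = 2σ_allow t/D = 2×147.7×18.2/796 = 6.753 MPa.

p_allow = 6.75 MPa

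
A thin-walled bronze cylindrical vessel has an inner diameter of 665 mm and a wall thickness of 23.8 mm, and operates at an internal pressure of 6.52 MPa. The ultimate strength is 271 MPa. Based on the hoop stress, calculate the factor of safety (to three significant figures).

σ_h = pD/(2t) = 6.52×665/(2×23.8) = 91.09 MPa.
n = 271/91.09 = 2.975.

n = 2.98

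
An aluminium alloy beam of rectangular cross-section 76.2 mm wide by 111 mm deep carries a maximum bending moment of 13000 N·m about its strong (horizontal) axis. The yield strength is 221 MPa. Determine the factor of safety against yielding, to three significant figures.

Section modulus S = bh²/6 = 76.2×111²/6 = 156500 mm³.
σ = M/S = 1.3000×10^7/156500 = 83.08 MPa.
n = 221/83.08 = 2.660.

n = 2.66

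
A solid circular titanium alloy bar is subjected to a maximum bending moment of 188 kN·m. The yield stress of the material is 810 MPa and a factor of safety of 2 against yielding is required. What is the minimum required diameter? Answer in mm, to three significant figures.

σ_allow = 810/2 = 405.0 MPa.
For a solid circular section σ = 32M/(πd³), so d³ = 32M/(π σ_allow) = 32×1.8800×10^8/(π×405.0) = 4.728×10^6 mm³.
d = 167.8 mm.

d = 168 mm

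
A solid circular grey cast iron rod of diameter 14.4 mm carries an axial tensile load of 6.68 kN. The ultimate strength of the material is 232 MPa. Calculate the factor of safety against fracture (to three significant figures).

A = πd²/4 = 162.9 mm².
σ = F/A = 6680.0/162.9 = 41.02 MPa.
n = 232/41.02 = 5.656.

n = 5.66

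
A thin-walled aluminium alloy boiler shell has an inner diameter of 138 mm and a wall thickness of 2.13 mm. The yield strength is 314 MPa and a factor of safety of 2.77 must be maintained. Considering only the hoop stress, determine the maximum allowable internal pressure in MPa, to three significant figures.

σ_allow = 314/2.77 = 113.4 MPa.
σ_h = pD/(2t) → p_allow = 2σ_allow t/D = 2×113.4×2.13/138 = 3.499 MPa.

p_allow = 3.50 MPa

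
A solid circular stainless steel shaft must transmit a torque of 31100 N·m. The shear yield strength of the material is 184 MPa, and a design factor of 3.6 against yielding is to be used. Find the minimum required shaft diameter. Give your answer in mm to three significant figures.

d = 146 mm

Allowable shear stress τ_allow = 184/3.6 = 51.11 MPa.
For a solid shaft τ = 16T/(πd³), so d³ = 16T/(π τ_allow) = 16×3.1100×10^7/(π×51.11) = 3.099×10^6 mm³.
d = (3.099×10^6)^(1/3) = 145.8 mm.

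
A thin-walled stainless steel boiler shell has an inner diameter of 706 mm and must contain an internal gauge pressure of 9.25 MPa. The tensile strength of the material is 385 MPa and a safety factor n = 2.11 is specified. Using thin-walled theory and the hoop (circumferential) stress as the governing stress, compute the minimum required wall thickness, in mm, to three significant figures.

σ_allow = 385/2.11 = 182.5 MPa.
Hoop stress σ_h = pD/(2t), so t = pD/(2σ_allow) = 9.25×706/(2×182.5) = 17.90 mm.

t = 17.9 mm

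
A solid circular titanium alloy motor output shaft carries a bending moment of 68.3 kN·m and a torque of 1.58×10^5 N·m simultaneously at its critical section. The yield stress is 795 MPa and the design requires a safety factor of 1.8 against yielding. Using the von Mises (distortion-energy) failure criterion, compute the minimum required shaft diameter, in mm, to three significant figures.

σ_allow = σ_y/n = 795/1.8 = 441.7 MPa.
For a solid shaft σ_b = 32M/(πd³) and τ = 16T/(πd³), so the von Mises stress is σ' = (16/πd³)·√(4M²+3T²).
√(4M²+3T²) = √(4×(6.830×10^7)² + 3×(1.580×10^8)²) = 3.059×10^8 N·mm.
d³ = 16×3.059×10^8/(π×441.7) = 3.527×10^6 mm³.
d = 152.2 mm.

d = 152 mm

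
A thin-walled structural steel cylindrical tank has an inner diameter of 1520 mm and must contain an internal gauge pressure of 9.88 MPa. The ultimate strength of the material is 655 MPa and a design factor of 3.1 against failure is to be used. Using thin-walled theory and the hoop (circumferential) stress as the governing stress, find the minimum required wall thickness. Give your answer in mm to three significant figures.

t = 35.5 mm

σ_allow = 655/3.1 = 211.3 MPa.
Hoop stress σ_h = pD/(2t), so t = pD/(2σ_allow) = 9.88×1520/(2×211.3) = 35.54 mm.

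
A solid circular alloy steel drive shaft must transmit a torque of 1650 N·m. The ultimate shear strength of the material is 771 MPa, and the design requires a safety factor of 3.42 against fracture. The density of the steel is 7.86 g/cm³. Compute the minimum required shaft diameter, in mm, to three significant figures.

Allowable shear stress τ_allow = 771/3.42 = 225.4 MPa.
For a solid shaft τ = 16T/(πd³), so d³ = 16T/(π τ_allow) = 16×1650000/(π×225.4) = 37280 mm³.
d = (37280)^(1/3) = 33.40 mm.

d = 33.4 mm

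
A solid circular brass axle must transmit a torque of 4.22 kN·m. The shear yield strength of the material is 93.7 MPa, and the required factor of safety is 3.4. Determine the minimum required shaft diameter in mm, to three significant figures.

d = 92.0 mm

Allowable shear stress τ_allow = 93.7/3.4 = 27.56 MPa.
For a solid shaft τ = 16T/(πd³), so d³ = 16T/(π τ_allow) = 16×4220000/(π×27.56) = 779900 mm³.
d = (779900)^(1/3) = 92.05 mm.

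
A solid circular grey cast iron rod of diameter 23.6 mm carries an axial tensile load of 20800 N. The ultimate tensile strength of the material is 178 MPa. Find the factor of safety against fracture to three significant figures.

n = 3.74

A = πd²/4 = 437.4 mm².
σ = F/A = 20800/437.4 = 47.55 MPa.
n = 178/47.55 = 3.743.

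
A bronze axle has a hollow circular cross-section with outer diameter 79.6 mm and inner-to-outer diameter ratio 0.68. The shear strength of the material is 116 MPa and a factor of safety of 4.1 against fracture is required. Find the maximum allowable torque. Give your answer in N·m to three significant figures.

τ_allow = 116/4.1 = 28.29 MPa.
For a hollow shaft T_allow = τ_allow·πd_o³(1−k⁴)/16 with 1−k⁴ = 0.7862, so πd_o³(1−k⁴)/16 = 77860 mm³.
T_allow = 28.29×77860 = 2.203×10^6 N·mm = 2203 N·m.

T_allow = 2200 N·m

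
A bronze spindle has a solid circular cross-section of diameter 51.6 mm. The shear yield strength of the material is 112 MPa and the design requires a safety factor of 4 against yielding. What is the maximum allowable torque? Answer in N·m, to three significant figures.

T_allow = 755 N·m

τ_allow = 112/4 = 28.00 MPa.
For a solid shaft T_allow = τ_allow·πd³/16; πd³/16 = π×51.6³/16 = 26980 mm³.
T_allow = 28.00×26980 = 755300 N·mm = 755.3 N·m.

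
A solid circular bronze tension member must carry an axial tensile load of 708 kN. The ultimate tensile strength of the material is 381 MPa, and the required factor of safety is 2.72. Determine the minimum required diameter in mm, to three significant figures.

d = 80.2 mm

Allowable stress σ_allow = 381/2.72 = 140.1 MPa.
Required area A = F/σ_allow = 708000/140.1 = 5054 mm².
A = πd²/4 → d = √(4A/π) = 80.22 mm.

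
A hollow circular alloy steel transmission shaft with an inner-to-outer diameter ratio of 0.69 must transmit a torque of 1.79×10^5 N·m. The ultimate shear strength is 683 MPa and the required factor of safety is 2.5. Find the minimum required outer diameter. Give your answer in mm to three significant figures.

τ_allow = 683/2.5 = 273.2 MPa.
For a hollow shaft τ = 16T/[πd_o³(1−k⁴)] with k = 0.69, so 1−k⁴ = 0.7733.
d_o³ = 16T/[π τ_allow (1−k⁴)] = 16×1.7900×10^8/(π×273.2×0.7733) = 4.315×10^6 mm³.
d_o = 162.8 mm.

d_o = 163 mm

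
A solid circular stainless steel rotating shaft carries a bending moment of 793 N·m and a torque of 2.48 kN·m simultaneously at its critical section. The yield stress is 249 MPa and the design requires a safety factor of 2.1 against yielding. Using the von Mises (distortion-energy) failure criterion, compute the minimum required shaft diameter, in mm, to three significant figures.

σ_allow = σ_y/n = 249/2.1 = 118.6 MPa.
For a solid shaft σ_b = 32M/(πd³) and τ = 16T/(πd³), so the von Mises stress is σ' = (16/πd³)·√(4M²+3T²).
√(4M²+3T²) = √(4×(793000)² + 3×(2.480×10^6)²) = 4.579×10^6 N·mm.
d³ = 16×4.579×10^6/(π×118.6) = 196700 mm³.
d = 58.15 mm.

d = 58.2 mm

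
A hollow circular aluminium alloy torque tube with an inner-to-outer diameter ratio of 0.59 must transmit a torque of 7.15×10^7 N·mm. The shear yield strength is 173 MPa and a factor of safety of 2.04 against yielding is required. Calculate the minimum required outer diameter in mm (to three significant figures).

d_o = 170 mm

τ_allow = 173/2.04 = 84.80 MPa.
For a hollow shaft τ = 16T/[πd_o³(1−k⁴)] with k = 0.59, so 1−k⁴ = 0.8788.
d_o³ = 16T/[π τ_allow (1−k⁴)] = 16×7.1500×10^7/(π×84.80×0.8788) = 4.886×10^6 mm³.
d_o = 169.7 mm.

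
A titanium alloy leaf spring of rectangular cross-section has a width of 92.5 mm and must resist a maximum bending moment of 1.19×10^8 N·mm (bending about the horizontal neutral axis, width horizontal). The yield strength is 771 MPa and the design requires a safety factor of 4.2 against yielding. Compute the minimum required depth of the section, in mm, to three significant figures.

σ_allow = 771/4.2 = 183.6 MPa.
For a rectangular section σ = 6M/(bh²), so h² = 6M/(b σ_allow) = 6×1.1900×10^8/(92.5×183.6) = 42050 mm².
h = 205.1 mm.

h = 205 mm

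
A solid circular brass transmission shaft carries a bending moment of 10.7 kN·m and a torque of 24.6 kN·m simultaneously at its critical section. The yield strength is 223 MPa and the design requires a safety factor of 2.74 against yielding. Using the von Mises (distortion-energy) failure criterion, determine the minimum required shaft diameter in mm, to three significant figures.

σ_allow = σ_y/n = 223/2.74 = 81.39 MPa.
For a solid shaft σ_b = 32M/(πd³) and τ = 16T/(πd³), so the von Mises stress is σ' = (16/πd³)·√(4M²+3T²).
√(4M²+3T²) = √(4×(1.070×10^7)² + 3×(2.460×10^7)²) = 4.768×10^7 N·mm.
d³ = 16×4.768×10^7/(π×81.39) = 2.984×10^6 mm³.
d = 144.0 mm.

d = 144 mm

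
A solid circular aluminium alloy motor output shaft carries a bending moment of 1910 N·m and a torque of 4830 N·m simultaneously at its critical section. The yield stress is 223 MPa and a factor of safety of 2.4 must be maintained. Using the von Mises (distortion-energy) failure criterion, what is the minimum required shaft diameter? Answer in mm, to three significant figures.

σ_allow = σ_y/n = 223/2.4 = 92.92 MPa.
For a solid shaft σ_b = 32M/(πd³) and τ = 16T/(πd³), so the von Mises stress is σ' = (16/πd³)·√(4M²+3T²).
√(4M²+3T²) = √(4×(1.910×10^6)² + 3×(4.830×10^6)²) = 9.197×10^6 N·mm.
d³ = 16×9.197×10^6/(π×92.92) = 504100 mm³.
d = 79.59 mm.

d = 79.6 mm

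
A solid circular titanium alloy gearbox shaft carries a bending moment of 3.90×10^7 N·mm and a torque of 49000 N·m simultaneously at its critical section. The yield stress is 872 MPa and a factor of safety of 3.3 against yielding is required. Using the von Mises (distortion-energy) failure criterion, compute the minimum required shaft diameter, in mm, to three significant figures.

σ_allow = σ_y/n = 872/3.3 = 264.2 MPa.
For a solid shaft σ_b = 32M/(πd³) and τ = 16T/(πd³), so the von Mises stress is σ' = (16/πd³)·√(4M²+3T²).
√(4M²+3T²) = √(4×(3.900×10^7)² + 3×(4.900×10^7)²) = 1.153×10^8 N·mm.
d³ = 16×1.153×10^8/(π×264.2) = 2.222×10^6 mm³.
d = 130.5 mm.

d = 130 mm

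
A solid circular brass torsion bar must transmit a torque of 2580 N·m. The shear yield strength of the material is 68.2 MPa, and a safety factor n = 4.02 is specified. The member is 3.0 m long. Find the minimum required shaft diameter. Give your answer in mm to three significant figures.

Allowable shear stress τ_allow = 68.2/4.02 = 16.97 MPa.
For a solid shaft τ = 16T/(πd³), so d³ = 16T/(π τ_allow) = 16×2580000/(π×16.97) = 774500 mm³.
d = (774500)^(1/3) = 91.84 mm.

d = 91.8 mm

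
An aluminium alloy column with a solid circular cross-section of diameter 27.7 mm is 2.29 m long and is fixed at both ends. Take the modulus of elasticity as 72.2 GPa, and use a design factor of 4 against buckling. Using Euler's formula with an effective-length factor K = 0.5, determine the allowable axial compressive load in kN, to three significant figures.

I = πd⁴/64 = π×27.7⁴/64 = 28900 mm⁴.
Effective length L_e = KL = 0.5×2.29 m = 1145 mm.
Euler critical load P_cr = π²EI/L_e² = π²×72200×28900/1145² = 15710 N.
P_allow = P_cr/n = 15710/4 = 3927 N.

P_allow = 3.93 kN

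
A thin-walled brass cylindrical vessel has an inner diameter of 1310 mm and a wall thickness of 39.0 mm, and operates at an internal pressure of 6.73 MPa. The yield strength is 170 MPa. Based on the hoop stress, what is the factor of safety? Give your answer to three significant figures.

σ_h = pD/(2t) = 6.73×1310/(2×39.0) = 113.0 MPa.
n = 170/113.0 = 1.504.

n = 1.50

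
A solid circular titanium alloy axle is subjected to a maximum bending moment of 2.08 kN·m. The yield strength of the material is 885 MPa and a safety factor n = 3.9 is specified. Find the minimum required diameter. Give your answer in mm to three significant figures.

σ_allow = 885/3.9 = 226.9 MPa.
For a solid circular section σ = 32M/(πd³), so d³ = 32M/(π σ_allow) = 32×2080000/(π×226.9) = 93370 mm³.
d = 45.37 mm.

d = 45.4 mm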